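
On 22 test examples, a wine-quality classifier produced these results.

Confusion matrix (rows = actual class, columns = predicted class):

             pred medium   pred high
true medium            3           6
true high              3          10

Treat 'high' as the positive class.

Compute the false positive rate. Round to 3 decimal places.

0.667

FPR = FP/(FP+TN) = 6/(6+3) = 0.667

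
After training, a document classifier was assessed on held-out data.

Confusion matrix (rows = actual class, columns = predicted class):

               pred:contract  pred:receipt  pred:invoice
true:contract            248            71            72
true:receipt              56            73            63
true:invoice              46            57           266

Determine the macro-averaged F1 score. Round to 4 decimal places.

Per-class F1 score (2·TP/(2·TP+FP+FN)):
  contract: TP=248, FP=56+46=102, FN=71+72=143 → 496/741 = 0.66937
  receipt: TP=73, FP=71+57=128, FN=56+63=119 → 146/393 = 0.37150
  invoice: TP=266, FP=72+63=135, FN=46+57=103 → 532/770 = 0.69091
Macro-F1 score = mean = (0.66937 + 0.37150 + 0.69091) / 3 = 0.5773

0.5773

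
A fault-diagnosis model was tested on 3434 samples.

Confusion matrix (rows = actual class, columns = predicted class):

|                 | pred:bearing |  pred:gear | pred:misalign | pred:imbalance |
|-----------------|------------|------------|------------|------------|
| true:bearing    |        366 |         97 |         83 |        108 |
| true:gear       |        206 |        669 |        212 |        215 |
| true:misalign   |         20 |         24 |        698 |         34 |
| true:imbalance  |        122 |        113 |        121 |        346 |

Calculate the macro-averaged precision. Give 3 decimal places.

0.593

Per-class precision (TP/(TP+FP)):
  bearing: TP=366, FP=206+20+122=348 → 366/714 = 0.5126
  gear: TP=669, FP=97+24+113=234 → 669/903 = 0.7409
  misalign: TP=698, FP=83+212+121=416 → 698/1114 = 0.6266
  imbalance: TP=346, FP=108+215+34=357 → 346/703 = 0.4922
Macro-precision = mean = (0.5126 + 0.7409 + 0.6266 + 0.4922) / 4 = 0.593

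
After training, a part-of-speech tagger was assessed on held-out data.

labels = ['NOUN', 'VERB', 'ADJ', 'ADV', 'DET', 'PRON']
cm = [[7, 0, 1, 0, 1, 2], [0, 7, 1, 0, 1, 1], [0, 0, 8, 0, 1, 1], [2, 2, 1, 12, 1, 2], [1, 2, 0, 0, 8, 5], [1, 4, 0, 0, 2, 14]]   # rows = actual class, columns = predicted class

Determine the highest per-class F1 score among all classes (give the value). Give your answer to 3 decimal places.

Per-class F1 score (2·TP/(2·TP+FP+FN)):
  NOUN: TP=7, FP=0+0+2+1+1=4, FN=0+1+0+1+2=4 → 14/22 = 0.6364
  VERB: TP=7, FP=0+0+2+2+4=8, FN=0+1+0+1+1=3 → 14/25 = 0.5600
  ADJ: TP=8, FP=1+1+1+0+0=3, FN=0+0+0+1+1=2 → 16/21 = 0.7619
  ADV: TP=12, FP=0+0+0+0+0=0, FN=2+2+1+1+2=8 → 24/32 = 0.7500
  DET: TP=8, FP=1+1+1+1+2=6, FN=1+2+0+0+5=8 → 16/30 = 0.5333
  PRON: TP=14, FP=2+1+1+2+5=11, FN=1+4+0+0+2=7 → 28/46 = 0.6087
Highest is class 'ADJ' with F1 score = 0.762.

0.762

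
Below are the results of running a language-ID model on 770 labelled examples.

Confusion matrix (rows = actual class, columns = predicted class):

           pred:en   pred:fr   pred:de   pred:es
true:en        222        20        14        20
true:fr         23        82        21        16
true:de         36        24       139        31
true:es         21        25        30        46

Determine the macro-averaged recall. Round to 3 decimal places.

0.591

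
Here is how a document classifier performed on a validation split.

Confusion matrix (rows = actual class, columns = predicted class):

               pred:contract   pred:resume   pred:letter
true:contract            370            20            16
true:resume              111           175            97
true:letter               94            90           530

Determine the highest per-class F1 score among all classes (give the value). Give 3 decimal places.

0.781

Per-class F1 score (2·TP/(2·TP+FP+FN)):
  contract: TP=370, FP=111+94=205, FN=20+16=36 → 740/981 = 0.7543
  resume: TP=175, FP=20+90=110, FN=111+97=208 → 350/668 = 0.5240
  letter: TP=530, FP=16+97=113, FN=94+90=184 → 1060/1357 = 0.7811
Highest is class 'letter' with F1 score = 0.781.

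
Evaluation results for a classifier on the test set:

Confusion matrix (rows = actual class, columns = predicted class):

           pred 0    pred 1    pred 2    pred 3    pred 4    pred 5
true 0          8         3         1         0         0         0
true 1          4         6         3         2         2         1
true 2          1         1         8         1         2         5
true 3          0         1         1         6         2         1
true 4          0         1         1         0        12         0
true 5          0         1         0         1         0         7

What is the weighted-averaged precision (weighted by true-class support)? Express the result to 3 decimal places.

0.566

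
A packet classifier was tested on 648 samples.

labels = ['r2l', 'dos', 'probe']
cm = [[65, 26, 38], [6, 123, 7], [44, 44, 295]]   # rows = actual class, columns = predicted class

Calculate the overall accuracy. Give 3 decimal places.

Accuracy = trace / total = (65+123+295=483) / 648 = 483/648 = 0.745

0.745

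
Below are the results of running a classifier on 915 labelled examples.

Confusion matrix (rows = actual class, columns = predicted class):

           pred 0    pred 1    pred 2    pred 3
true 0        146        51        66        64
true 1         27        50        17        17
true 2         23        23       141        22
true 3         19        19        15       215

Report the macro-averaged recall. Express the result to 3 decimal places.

0.593

Per-class recall (TP/(TP+FN)):
  0: TP=146, FN=51+66+64=181 → 146/327 = 0.4465
  1: TP=50, FN=27+17+17=61 → 50/111 = 0.4505
  2: TP=141, FN=23+23+22=68 → 141/209 = 0.6746
  3: TP=215, FN=19+19+15=53 → 215/268 = 0.8022
Macro-recall = mean = (0.4465 + 0.4505 + 0.6746 + 0.8022) / 4 = 0.593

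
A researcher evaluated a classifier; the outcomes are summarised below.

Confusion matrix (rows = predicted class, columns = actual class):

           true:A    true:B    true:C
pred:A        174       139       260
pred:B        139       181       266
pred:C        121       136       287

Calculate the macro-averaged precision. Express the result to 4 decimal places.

0.3800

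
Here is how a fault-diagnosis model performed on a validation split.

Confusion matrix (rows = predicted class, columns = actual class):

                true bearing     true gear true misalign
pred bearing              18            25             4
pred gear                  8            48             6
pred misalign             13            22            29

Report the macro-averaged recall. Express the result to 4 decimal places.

0.5701

Per-class recall (TP/(TP+FN)):
  bearing: TP=18, FN=8+13=21 → 18/39 = 0.46154
  gear: TP=48, FN=25+22=47 → 48/95 = 0.50526
  misalign: TP=29, FN=4+6=10 → 29/39 = 0.74359
Macro-recall = mean = (0.46154 + 0.50526 + 0.74359) / 3 = 0.5701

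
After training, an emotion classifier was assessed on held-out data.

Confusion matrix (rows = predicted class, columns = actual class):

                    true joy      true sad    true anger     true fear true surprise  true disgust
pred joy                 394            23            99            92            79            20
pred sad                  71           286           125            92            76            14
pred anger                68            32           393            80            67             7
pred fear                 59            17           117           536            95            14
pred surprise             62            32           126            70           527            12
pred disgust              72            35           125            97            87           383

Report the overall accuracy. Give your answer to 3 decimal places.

Accuracy = trace / total = (394+286+393+536+527+383=2519) / 4484 = 2519/4484 = 0.562

0.562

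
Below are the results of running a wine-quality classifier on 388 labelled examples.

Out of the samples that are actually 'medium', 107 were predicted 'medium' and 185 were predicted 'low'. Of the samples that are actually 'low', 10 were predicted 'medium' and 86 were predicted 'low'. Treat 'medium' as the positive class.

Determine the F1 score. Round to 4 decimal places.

0.5232

Precision = TP/(TP+FP) = 107/117 = 0.9145
Recall = TP/(TP+FN) = 107/292 = 0.3664
F1 = 2·TP/(2·TP+FP+FN) = 214/409 = 0.5232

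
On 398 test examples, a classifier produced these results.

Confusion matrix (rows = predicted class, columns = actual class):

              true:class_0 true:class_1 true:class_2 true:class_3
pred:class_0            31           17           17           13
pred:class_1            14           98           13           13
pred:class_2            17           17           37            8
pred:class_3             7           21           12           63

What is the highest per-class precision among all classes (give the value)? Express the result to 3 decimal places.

0.710

Per-class precision (TP/(TP+FP)):
  class_0: TP=31, FP=17+17+13=47 → 31/78 = 0.3974
  class_1: TP=98, FP=14+13+13=40 → 98/138 = 0.7101
  class_2: TP=37, FP=17+17+8=42 → 37/79 = 0.4684
  class_3: TP=63, FP=7+21+12=40 → 63/103 = 0.6117
Highest is class 'class_1' with precision = 0.710.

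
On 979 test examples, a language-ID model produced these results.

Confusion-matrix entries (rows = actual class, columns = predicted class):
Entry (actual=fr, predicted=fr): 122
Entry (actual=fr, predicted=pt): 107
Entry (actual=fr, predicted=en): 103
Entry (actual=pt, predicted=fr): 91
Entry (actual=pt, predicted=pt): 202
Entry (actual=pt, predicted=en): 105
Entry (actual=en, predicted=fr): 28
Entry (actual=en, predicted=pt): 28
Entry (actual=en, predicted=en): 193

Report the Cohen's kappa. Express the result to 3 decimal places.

Observed agreement pₒ = trace/N = 517/979 = 0.5281
Expected agreement pₑ = Σ (rowᵢ·colᵢ)/N² = (332·241 + 398·337 + 249·401)/979² = 0.3276
κ = (pₒ − pₑ)/(1 − pₑ) = (0.5281 − 0.3276)/(1 − 0.3276) = 0.298

0.298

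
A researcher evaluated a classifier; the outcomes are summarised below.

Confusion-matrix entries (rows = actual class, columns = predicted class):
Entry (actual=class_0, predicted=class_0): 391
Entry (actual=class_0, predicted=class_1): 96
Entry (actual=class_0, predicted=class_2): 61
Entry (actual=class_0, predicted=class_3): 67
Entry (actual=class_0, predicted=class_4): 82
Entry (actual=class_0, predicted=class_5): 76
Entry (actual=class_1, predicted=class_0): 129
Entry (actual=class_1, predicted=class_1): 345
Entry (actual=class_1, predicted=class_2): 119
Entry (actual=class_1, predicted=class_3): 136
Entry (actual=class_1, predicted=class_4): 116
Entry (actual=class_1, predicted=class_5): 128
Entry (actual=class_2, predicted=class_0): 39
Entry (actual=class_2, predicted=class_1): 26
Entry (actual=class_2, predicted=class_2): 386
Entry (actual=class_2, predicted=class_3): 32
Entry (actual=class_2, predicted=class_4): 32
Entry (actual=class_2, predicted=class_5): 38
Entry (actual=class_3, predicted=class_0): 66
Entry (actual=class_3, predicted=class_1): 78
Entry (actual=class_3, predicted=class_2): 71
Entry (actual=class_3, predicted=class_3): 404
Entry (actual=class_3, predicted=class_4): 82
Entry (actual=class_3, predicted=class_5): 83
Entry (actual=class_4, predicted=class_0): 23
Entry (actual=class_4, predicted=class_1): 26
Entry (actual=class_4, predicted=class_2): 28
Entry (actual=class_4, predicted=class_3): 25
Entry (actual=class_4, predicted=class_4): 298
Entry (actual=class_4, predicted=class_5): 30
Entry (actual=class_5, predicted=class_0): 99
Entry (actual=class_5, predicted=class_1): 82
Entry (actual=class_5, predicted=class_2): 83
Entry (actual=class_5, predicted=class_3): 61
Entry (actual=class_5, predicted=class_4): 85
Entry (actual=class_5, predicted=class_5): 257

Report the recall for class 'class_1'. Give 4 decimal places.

0.3546

Take TP from the diagonal, FP from the rest of the 'class_1' prediction marginal, FN from the rest of the 'class_1' actual marginal.
recall = TP/(TP+FN).
class_1: TP=345, FN=129+119+136+116+128=628 → 345/973 = 0.35457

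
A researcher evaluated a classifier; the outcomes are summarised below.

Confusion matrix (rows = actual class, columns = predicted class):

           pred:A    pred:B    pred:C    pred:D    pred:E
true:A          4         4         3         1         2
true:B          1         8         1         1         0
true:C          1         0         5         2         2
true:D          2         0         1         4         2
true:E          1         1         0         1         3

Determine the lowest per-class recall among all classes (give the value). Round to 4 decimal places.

0.2857

Per-class recall (TP/(TP+FN)):
  A: TP=4, FN=4+3+1+2=10 → 4/14 = 0.28571
  B: TP=8, FN=1+1+1+0=3 → 8/11 = 0.72727
  C: TP=5, FN=1+0+2+2=5 → 5/10 = 0.50000
  D: TP=4, FN=2+0+1+2=5 → 4/9 = 0.44444
  E: TP=3, FN=1+1+0+1=3 → 3/6 = 0.50000
Lowest is class 'A' with recall = 0.2857.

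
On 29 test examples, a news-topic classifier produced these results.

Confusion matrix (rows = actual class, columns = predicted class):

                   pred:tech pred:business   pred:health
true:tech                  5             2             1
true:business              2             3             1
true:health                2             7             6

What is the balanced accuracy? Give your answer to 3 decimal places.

0.508

Balanced accuracy = mean of per-class recall.
  tech: recall = 5/8 = 0.6250
  business: recall = 3/6 = 0.5000
  health: recall = 6/15 = 0.4000
Mean = (0.6250 + 0.5000 + 0.4000) / 3 = 0.508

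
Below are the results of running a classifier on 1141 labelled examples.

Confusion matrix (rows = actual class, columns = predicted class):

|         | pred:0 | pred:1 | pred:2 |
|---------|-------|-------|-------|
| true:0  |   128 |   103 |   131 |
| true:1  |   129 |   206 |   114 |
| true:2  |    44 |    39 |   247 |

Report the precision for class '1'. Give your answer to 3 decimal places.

0.592

Take TP from the diagonal, FP from the rest of the '1' prediction marginal, FN from the rest of the '1' actual marginal.
precision = TP/(TP+FP).
1: TP=206, FP=103+39=142 → 206/348 = 0.5920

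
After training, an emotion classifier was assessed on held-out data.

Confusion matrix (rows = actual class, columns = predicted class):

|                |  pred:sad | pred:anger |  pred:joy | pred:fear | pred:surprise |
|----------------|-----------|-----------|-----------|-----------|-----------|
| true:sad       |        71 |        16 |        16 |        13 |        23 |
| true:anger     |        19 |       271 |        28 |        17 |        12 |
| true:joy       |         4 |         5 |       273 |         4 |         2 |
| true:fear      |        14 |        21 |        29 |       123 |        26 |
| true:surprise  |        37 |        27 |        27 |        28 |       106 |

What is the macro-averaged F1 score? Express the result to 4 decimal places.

Per-class F1 score (2·TP/(2·TP+FP+FN)):
  sad: TP=71, FP=19+4+14+37=74, FN=16+16+13+23=68 → 142/284 = 0.50000
  anger: TP=271, FP=16+5+21+27=69, FN=19+28+17+12=76 → 542/687 = 0.78894
  joy: TP=273, FP=16+28+29+27=100, FN=4+5+4+2=15 → 546/661 = 0.82602
  fear: TP=123, FP=13+17+4+28=62, FN=14+21+29+26=90 → 246/398 = 0.61809
  surprise: TP=106, FP=23+12+2+26=63, FN=37+27+27+28=119 → 212/394 = 0.53807
Macro-F1 score = mean = (0.50000 + 0.78894 + 0.82602 + 0.61809 + 0.53807) / 5 = 0.6542

0.6542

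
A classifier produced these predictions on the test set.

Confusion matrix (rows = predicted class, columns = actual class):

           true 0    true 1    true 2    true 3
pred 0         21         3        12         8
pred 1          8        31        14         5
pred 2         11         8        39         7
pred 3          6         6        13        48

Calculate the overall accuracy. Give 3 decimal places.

0.579

Accuracy = trace / total = (21+31+39+48=139) / 240 = 139/240 = 0.579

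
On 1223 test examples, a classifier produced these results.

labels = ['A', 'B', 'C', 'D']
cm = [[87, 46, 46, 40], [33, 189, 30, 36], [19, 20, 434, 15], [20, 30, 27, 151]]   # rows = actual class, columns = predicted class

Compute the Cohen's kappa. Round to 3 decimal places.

Observed agreement pₒ = trace/N = 861/1223 = 0.7040
Expected agreement pₑ = Σ (rowᵢ·colᵢ)/N² = (219·159 + 288·285 + 488·537 + 228·242)/1223² = 0.2902
κ = (pₒ − pₑ)/(1 − pₑ) = (0.7040 − 0.2902)/(1 − 0.2902) = 0.583

0.583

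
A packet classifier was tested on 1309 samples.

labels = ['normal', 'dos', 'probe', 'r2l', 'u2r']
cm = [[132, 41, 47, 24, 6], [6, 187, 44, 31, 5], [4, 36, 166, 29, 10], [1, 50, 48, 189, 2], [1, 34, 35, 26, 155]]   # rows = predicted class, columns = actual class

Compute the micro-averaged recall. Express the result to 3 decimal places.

0.633

Micro-averaging pools counts across classes: ΣTP=829, ΣFP=480, ΣFN=480.
Micro-recall = TP/(TP+FN) on pooled counts = 0.633 (equals overall accuracy in single-label multiclass).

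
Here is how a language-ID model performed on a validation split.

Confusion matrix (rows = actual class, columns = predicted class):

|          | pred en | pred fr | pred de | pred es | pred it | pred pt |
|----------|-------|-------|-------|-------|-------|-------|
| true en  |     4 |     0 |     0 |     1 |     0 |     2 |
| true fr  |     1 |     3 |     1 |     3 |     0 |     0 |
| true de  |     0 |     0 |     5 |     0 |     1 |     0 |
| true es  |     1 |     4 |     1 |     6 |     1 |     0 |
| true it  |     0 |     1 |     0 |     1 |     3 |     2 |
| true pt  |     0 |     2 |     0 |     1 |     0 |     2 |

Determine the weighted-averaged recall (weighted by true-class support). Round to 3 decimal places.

Per-class recall (TP/(TP+FN)):
  en: TP=4, FN=0+0+1+0+2=3 → 4/7 = 0.5714
  fr: TP=3, FN=1+1+3+0+0=5 → 3/8 = 0.3750
  de: TP=5, FN=0+0+0+1+0=1 → 5/6 = 0.8333
  es: TP=6, FN=1+4+1+1+0=7 → 6/13 = 0.4615
  it: TP=3, FN=0+1+0+1+2=4 → 3/7 = 0.4286
  pt: TP=2, FN=0+2+0+1+0=3 → 2/5 = 0.4000
Weighted-recall = Σ (supportᵢ/N)·recallᵢ with N=46: (7/46)·0.5714 + (8/46)·0.3750 + (6/46)·0.8333 + (13/46)·0.4615 + (7/46)·0.4286 + (5/46)·0.4000 = 0.500

0.500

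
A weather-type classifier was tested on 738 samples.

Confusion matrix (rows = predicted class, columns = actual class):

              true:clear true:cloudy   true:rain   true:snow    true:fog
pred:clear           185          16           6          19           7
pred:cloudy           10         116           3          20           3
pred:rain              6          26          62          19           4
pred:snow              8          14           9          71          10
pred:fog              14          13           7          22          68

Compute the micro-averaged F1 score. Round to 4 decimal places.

Micro-averaging pools counts across classes: ΣTP=502, ΣFP=236, ΣFN=236.
Micro-F1 score = 2·TP/(2·TP+FP+FN) on pooled counts = 0.6802 (equals overall accuracy in single-label multiclass).

0.6802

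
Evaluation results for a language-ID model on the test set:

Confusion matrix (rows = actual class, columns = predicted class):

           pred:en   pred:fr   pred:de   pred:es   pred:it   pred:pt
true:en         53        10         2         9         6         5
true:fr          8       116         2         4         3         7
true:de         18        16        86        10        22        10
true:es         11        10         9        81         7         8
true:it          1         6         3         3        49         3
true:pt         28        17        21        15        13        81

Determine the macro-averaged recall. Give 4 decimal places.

0.6404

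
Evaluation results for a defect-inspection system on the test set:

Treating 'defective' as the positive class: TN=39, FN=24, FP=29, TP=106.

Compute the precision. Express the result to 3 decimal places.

0.785

Precision = TP/(TP+FP) = 106/(106+29) = 106/135 = 0.785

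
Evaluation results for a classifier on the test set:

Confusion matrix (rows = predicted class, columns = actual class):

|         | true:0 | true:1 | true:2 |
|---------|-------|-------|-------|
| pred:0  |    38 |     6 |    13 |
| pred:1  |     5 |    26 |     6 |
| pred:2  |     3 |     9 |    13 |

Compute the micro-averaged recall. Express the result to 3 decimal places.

0.647

Micro-averaging pools counts across classes: ΣTP=77, ΣFP=42, ΣFN=42.
Micro-recall = TP/(TP+FN) on pooled counts = 0.647 (equals overall accuracy in single-label multiclass).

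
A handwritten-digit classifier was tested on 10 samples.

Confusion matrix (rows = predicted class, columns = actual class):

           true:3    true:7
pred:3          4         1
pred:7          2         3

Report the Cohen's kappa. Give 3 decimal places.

0.400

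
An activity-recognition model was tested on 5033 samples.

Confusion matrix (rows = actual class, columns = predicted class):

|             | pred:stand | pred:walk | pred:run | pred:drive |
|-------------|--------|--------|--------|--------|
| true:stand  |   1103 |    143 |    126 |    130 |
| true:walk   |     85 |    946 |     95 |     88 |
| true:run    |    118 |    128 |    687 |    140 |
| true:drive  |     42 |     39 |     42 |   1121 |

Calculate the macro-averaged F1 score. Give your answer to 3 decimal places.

Per-class F1 score (2·TP/(2·TP+FP+FN)):
  stand: TP=1103, FP=85+118+42=245, FN=143+126+130=399 → 2206/2850 = 0.7740
  walk: TP=946, FP=143+128+39=310, FN=85+95+88=268 → 1892/2470 = 0.7660
  run: TP=687, FP=126+95+42=263, FN=118+128+140=386 → 1374/2023 = 0.6792
  drive: TP=1121, FP=130+88+140=358, FN=42+39+42=123 → 2242/2723 = 0.8234
Macro-F1 score = mean = (0.7740 + 0.7660 + 0.6792 + 0.8234) / 4 = 0.761

0.761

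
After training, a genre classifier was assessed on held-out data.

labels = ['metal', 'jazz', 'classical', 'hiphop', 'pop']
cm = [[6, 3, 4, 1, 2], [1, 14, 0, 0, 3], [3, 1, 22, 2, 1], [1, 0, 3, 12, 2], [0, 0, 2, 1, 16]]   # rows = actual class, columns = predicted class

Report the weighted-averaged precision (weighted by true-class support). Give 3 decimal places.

0.695

Per-class precision (TP/(TP+FP)):
  metal: TP=6, FP=1+3+1+0=5 → 6/11 = 0.5455
  jazz: TP=14, FP=3+1+0+0=4 → 14/18 = 0.7778
  classical: TP=22, FP=4+0+3+2=9 → 22/31 = 0.7097
  hiphop: TP=12, FP=1+0+2+1=4 → 12/16 = 0.7500
  pop: TP=16, FP=2+3+1+2=8 → 16/24 = 0.6667
Weighted-precision = Σ (supportᵢ/N)·precisionᵢ with N=100: (16/100)·0.5455 + (18/100)·0.7778 + (29/100)·0.7097 + (18/100)·0.7500 + (19/100)·0.6667 = 0.695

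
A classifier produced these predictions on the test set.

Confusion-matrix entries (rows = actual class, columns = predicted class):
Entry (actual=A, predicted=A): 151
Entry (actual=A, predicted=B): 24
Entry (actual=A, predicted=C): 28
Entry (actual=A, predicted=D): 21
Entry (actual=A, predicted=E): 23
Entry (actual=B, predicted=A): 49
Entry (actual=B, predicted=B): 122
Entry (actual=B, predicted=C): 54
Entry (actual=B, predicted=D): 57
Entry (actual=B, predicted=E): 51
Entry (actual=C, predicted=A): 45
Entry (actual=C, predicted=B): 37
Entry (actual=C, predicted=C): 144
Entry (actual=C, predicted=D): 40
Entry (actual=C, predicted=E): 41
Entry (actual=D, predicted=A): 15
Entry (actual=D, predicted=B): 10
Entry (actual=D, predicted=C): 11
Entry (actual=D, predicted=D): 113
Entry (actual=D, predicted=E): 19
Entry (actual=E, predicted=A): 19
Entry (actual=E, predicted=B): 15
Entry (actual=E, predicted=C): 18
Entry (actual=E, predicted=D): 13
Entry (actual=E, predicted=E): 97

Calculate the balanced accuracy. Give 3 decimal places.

0.544

Balanced accuracy = mean of per-class recall.
  A: recall = 151/247 = 0.6113
  B: recall = 122/333 = 0.3664
  C: recall = 144/307 = 0.4691
  D: recall = 113/168 = 0.6726
  E: recall = 97/162 = 0.5988
Mean = (0.6113 + 0.3664 + 0.4691 + 0.6726 + 0.5988) / 5 = 0.544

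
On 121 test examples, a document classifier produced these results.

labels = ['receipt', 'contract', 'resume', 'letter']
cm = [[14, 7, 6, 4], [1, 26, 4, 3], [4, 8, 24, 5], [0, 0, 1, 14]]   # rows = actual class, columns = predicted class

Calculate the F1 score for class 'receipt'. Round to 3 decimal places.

0.560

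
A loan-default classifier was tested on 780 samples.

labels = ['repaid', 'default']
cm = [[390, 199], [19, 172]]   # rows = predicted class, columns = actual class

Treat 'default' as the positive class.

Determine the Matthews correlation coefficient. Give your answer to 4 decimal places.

MCC = (TP·TN − FP·FN) / √((TP+FP)(TP+FN)(TN+FP)(TN+FN))
Numerator = 172·390 − 19·199 = 63299
Denominator = √(191·371·409·589) = √17070485761 = 130654.0691
MCC = 63299 / 130654.0691 = 0.4845

0.4845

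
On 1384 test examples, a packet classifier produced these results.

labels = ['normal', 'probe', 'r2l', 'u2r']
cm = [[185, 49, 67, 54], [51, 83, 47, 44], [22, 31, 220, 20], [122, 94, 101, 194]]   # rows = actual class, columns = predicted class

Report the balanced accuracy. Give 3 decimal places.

0.505

Balanced accuracy = mean of per-class recall.
  normal: recall = 185/355 = 0.5211
  probe: recall = 83/225 = 0.3689
  r2l: recall = 220/293 = 0.7509
  u2r: recall = 194/511 = 0.3796
Mean = (0.5211 + 0.3689 + 0.7509 + 0.3796) / 4 = 0.505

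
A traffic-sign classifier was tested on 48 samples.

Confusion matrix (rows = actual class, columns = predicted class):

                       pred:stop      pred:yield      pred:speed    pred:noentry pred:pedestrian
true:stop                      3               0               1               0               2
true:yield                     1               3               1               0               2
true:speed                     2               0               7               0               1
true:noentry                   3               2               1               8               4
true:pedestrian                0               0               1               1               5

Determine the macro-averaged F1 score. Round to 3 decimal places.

0.527

Per-class F1 score (2·TP/(2·TP+FP+FN)):
  stop: TP=3, FP=1+2+3+0=6, FN=0+1+0+2=3 → 6/15 = 0.4000
  yield: TP=3, FP=0+0+2+0=2, FN=1+1+0+2=4 → 6/12 = 0.5000
  speed: TP=7, FP=1+1+1+1=4, FN=2+0+0+1=3 → 14/21 = 0.6667
  noentry: TP=8, FP=0+0+0+1=1, FN=3+2+1+4=10 → 16/27 = 0.5926
  pedestrian: TP=5, FP=2+2+1+4=9, FN=0+0+1+1=2 → 10/21 = 0.4762
Macro-F1 score = mean = (0.4000 + 0.5000 + 0.6667 + 0.5926 + 0.4762) / 5 = 0.527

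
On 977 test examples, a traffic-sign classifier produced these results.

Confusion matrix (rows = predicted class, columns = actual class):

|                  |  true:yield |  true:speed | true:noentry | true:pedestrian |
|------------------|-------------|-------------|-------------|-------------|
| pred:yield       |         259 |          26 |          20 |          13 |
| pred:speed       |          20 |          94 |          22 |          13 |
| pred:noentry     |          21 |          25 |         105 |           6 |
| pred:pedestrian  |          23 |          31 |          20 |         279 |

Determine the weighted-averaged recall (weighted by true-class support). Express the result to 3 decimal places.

Per-class recall (TP/(TP+FN)):
  yield: TP=259, FN=20+21+23=64 → 259/323 = 0.8019
  speed: TP=94, FN=26+25+31=82 → 94/176 = 0.5341
  noentry: TP=105, FN=20+22+20=62 → 105/167 = 0.6287
  pedestrian: TP=279, FN=13+13+6=32 → 279/311 = 0.8971
Weighted-recall = Σ (supportᵢ/N)·recallᵢ with N=977: (323/977)·0.8019 + (176/977)·0.5341 + (167/977)·0.6287 + (311/977)·0.8971 = 0.754

0.754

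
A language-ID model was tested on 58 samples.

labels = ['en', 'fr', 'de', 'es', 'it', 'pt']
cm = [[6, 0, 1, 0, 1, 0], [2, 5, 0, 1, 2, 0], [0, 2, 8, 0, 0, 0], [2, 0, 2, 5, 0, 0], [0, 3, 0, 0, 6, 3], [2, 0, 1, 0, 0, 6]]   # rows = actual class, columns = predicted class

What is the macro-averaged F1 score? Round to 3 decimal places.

Per-class F1 score (2·TP/(2·TP+FP+FN)):
  en: TP=6, FP=2+0+2+0+2=6, FN=0+1+0+1+0=2 → 12/20 = 0.6000
  fr: TP=5, FP=0+2+0+3+0=5, FN=2+0+1+2+0=5 → 10/20 = 0.5000
  de: TP=8, FP=1+0+2+0+1=4, FN=0+2+0+0+0=2 → 16/22 = 0.7273
  es: TP=5, FP=0+1+0+0+0=1, FN=2+0+2+0+0=4 → 10/15 = 0.6667
  it: TP=6, FP=1+2+0+0+0=3, FN=0+3+0+0+3=6 → 12/21 = 0.5714
  pt: TP=6, FP=0+0+0+0+3=3, FN=2+0+1+0+0=3 → 12/18 = 0.6667
Macro-F1 score = mean = (0.6000 + 0.5000 + 0.7273 + 0.6667 + 0.5714 + 0.6667) / 6 = 0.622

0.622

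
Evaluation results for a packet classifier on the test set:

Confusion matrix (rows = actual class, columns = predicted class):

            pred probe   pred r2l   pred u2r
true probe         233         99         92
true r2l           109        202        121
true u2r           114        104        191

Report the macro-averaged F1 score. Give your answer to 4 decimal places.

Per-class F1 score (2·TP/(2·TP+FP+FN)):
  probe: TP=233, FP=109+114=223, FN=99+92=191 → 466/880 = 0.52955
  r2l: TP=202, FP=99+104=203, FN=109+121=230 → 404/837 = 0.48268
  u2r: TP=191, FP=92+121=213, FN=114+104=218 → 382/813 = 0.46986
Macro-F1 score = mean = (0.52955 + 0.48268 + 0.46986) / 3 = 0.4940

0.4940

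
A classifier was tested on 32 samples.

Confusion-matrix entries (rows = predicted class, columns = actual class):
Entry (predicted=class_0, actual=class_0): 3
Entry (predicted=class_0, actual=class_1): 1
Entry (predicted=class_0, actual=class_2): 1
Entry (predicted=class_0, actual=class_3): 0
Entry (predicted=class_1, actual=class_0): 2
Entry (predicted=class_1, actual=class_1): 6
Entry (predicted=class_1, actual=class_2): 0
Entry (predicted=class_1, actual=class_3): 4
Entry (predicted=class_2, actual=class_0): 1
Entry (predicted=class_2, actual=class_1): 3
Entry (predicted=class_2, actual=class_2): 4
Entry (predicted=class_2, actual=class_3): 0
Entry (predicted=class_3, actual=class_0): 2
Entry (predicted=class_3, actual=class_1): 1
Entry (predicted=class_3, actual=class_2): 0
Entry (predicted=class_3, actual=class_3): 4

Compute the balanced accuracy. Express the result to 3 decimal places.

Balanced accuracy = mean of per-class recall.
  class_0: recall = 3/8 = 0.3750
  class_1: recall = 6/11 = 0.5455
  class_2: recall = 4/5 = 0.8000
  class_3: recall = 4/8 = 0.5000
Mean = (0.3750 + 0.5455 + 0.8000 + 0.5000) / 4 = 0.555

0.555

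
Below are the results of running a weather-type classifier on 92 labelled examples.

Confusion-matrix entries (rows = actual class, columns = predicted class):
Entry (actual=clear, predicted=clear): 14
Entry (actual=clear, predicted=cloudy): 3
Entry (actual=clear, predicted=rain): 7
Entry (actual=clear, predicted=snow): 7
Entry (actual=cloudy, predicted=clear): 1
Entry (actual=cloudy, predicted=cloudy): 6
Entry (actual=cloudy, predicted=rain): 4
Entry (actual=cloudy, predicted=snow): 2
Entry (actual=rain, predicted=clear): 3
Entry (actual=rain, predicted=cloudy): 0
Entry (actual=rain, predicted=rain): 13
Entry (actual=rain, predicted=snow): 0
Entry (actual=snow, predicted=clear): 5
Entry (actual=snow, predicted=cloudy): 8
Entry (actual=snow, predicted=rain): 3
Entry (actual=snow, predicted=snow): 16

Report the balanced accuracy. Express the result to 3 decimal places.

Balanced accuracy = mean of per-class recall.
  clear: recall = 14/31 = 0.4516
  cloudy: recall = 6/13 = 0.4615
  rain: recall = 13/16 = 0.8125
  snow: recall = 16/32 = 0.5000
Mean = (0.4516 + 0.4615 + 0.8125 + 0.5000) / 4 = 0.556

0.556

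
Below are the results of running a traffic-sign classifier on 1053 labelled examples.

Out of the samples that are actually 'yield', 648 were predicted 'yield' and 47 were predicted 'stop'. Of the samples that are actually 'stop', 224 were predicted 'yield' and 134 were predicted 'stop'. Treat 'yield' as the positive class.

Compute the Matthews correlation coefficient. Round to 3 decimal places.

0.385

MCC = (TP·TN − FP·FN) / √((TP+FP)(TP+FN)(TN+FP)(TN+FN))
Numerator = 648·134 − 224·47 = 76304
Denominator = √(872·695·358·181) = √39270179920 = 198167.0505
MCC = 76304 / 198167.0505 = 0.385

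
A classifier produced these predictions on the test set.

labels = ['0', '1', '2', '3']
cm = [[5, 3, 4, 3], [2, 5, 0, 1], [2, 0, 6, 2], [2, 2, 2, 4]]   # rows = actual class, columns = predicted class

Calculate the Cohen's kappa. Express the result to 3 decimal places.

0.285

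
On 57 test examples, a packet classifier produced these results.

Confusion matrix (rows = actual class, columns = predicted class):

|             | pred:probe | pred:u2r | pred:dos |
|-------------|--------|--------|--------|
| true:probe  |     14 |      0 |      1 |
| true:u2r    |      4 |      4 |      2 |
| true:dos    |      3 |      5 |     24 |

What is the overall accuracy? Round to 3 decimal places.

0.737

Accuracy = trace / total = (14+4+24=42) / 57 = 42/57 = 0.737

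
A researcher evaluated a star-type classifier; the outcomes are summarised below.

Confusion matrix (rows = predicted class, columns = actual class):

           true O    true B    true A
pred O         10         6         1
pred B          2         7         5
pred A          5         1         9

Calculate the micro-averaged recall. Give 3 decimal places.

Micro-averaging pools counts across classes: ΣTP=26, ΣFP=20, ΣFN=20.
Micro-recall = TP/(TP+FN) on pooled counts = 0.565 (equals overall accuracy in single-label multiclass).

0.565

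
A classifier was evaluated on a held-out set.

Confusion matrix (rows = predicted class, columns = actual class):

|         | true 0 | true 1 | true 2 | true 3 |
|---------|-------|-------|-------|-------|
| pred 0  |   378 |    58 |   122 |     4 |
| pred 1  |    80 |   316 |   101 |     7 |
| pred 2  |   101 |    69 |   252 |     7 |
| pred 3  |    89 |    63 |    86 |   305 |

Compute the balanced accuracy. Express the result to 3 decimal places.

0.650

Balanced accuracy = mean of per-class recall.
  0: recall = 378/648 = 0.5833
  1: recall = 316/506 = 0.6245
  2: recall = 252/561 = 0.4492
  3: recall = 305/323 = 0.9443
Mean = (0.5833 + 0.6245 + 0.4492 + 0.9443) / 4 = 0.650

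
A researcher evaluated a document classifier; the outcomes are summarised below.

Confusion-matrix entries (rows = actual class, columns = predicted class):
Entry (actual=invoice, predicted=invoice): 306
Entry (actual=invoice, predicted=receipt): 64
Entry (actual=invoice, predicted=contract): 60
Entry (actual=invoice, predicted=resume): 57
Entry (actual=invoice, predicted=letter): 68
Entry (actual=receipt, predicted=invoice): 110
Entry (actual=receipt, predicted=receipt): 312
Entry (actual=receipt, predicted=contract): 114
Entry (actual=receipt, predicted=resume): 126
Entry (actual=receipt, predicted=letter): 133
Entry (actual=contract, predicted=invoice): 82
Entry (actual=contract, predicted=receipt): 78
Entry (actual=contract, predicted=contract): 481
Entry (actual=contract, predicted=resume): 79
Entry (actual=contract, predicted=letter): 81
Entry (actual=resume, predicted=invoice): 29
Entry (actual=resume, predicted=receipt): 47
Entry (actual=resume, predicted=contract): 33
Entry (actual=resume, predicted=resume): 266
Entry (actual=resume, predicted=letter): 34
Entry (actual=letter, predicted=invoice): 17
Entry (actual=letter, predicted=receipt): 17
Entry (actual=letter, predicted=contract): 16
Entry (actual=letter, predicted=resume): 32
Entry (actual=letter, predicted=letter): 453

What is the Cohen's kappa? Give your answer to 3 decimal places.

Observed agreement pₒ = trace/N = 1818/3095 = 0.5874
Expected agreement pₑ = Σ (rowᵢ·colᵢ)/N² = (555·544 + 795·518 + 801·704 + 409·560 + 535·769)/3095² = 0.2002
κ = (pₒ − pₑ)/(1 − pₑ) = (0.5874 − 0.2002)/(1 − 0.2002) = 0.484

0.484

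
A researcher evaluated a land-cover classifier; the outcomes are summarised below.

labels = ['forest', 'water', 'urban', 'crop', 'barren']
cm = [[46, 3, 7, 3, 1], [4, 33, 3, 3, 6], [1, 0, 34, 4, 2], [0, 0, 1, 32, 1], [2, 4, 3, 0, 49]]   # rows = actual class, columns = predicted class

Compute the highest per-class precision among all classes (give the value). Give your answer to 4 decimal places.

Per-class precision (TP/(TP+FP)):
  forest: TP=46, FP=4+1+0+2=7 → 46/53 = 0.86792
  water: TP=33, FP=3+0+0+4=7 → 33/40 = 0.82500
  urban: TP=34, FP=7+3+1+3=14 → 34/48 = 0.70833
  crop: TP=32, FP=3+3+4+0=10 → 32/42 = 0.76190
  barren: TP=49, FP=1+6+2+1=10 → 49/59 = 0.83051
Highest is class 'forest' with precision = 0.8679.

0.8679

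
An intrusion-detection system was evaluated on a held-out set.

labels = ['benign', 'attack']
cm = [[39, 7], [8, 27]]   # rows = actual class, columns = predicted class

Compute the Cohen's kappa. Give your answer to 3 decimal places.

Observed agreement pₒ = trace/N = 66/81 = 0.8148
Expected agreement pₑ = Σ (rowᵢ·colᵢ)/N² = (46·47 + 35·34)/81² = 0.5109
κ = (pₒ − pₑ)/(1 − pₑ) = (0.8148 − 0.5109)/(1 − 0.5109) = 0.621

0.621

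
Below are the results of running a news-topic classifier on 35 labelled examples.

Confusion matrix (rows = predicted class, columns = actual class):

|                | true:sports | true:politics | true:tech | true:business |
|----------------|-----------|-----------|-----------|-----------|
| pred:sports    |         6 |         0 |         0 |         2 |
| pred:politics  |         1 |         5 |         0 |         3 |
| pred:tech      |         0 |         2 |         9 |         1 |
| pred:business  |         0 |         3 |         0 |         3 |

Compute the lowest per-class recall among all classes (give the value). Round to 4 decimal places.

0.3333

Per-class recall (TP/(TP+FN)):
  sports: TP=6, FN=1+0+0=1 → 6/7 = 0.85714
  politics: TP=5, FN=0+2+3=5 → 5/10 = 0.50000
  tech: TP=9, FN=0+0+0=0 → 9/9 = 1.00000
  business: TP=3, FN=2+3+1=6 → 3/9 = 0.33333
Lowest is class 'business' with recall = 0.3333.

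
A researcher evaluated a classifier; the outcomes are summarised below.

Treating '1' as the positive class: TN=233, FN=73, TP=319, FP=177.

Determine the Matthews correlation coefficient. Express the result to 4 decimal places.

MCC = (TP·TN − FP·FN) / √((TP+FP)(TP+FN)(TN+FP)(TN+FN))
Numerator = 319·233 − 177·73 = 61406
Denominator = √(496·392·410·306) = √24393438720 = 156183.9900
MCC = 61406 / 156183.9900 = 0.3932

0.3932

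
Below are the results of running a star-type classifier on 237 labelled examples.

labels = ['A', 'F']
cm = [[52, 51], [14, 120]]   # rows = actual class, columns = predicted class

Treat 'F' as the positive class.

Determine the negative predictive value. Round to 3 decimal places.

NPV = TN/(TN+FN) = 52/(52+14) = 0.788

0.788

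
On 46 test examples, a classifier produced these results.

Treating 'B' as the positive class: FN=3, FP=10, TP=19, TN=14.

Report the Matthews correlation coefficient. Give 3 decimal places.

MCC = (TP·TN − FP·FN) / √((TP+FP)(TP+FN)(TN+FP)(TN+FN))
Numerator = 19·14 − 10·3 = 236
Denominator = √(29·22·24·17) = √260304 = 510.2000
MCC = 236 / 510.2000 = 0.463

0.463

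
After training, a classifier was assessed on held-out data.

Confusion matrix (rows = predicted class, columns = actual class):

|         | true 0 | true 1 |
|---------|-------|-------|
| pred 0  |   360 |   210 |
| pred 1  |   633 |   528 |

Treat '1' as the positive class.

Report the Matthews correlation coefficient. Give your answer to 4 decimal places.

0.0821

MCC = (TP·TN − FP·FN) / √((TP+FP)(TP+FN)(TN+FP)(TN+FN))
Numerator = 528·360 − 633·210 = 57150
Denominator = √(1161·738·993·570) = √484967556180 = 696396.1202
MCC = 57150 / 696396.1202 = 0.0821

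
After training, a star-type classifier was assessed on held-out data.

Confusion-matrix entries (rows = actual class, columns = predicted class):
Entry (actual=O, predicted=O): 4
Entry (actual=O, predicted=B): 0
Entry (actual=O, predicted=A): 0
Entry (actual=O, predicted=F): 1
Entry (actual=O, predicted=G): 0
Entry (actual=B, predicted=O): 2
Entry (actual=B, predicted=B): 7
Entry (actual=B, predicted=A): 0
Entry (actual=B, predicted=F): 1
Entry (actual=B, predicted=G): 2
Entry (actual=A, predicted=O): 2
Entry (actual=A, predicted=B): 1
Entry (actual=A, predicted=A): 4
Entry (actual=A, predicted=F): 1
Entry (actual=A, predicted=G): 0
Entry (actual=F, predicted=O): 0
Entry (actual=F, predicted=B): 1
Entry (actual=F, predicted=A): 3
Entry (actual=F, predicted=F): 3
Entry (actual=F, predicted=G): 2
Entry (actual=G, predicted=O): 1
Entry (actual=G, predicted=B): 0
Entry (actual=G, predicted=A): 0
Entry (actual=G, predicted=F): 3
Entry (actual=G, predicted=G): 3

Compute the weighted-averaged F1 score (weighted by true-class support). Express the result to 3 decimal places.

0.515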